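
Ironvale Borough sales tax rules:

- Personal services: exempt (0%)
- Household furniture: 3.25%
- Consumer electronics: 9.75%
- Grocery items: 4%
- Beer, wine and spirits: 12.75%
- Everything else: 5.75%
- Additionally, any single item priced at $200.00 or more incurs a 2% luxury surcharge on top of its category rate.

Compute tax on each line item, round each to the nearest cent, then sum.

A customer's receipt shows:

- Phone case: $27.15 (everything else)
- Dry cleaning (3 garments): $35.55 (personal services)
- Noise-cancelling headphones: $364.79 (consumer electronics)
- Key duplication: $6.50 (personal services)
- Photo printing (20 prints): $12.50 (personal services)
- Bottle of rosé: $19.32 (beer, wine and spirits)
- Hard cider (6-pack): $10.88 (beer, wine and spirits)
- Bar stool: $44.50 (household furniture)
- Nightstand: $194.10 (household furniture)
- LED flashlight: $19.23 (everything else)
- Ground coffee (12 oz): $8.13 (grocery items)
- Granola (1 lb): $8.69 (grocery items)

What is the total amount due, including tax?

$809.16

Phone case $27.15: everything else → 5.75% → $1.56
Dry cleaning (3 garments) $35.55: personal services → 0% → $0.00
Noise-cancelling headphones $364.79: consumer electronics → 9.75% + 2% surcharge = 11.75% → $42.86
Key duplication $6.50: personal services → 0% → $0.00
Photo printing (20 prints) $12.50: personal services → 0% → $0.00
Bottle of rosé $19.32: beer, wine and spirits → 12.75% → $2.46
Hard cider (6-pack) $10.88: beer, wine and spirits → 12.75% → $1.39
Bar stool $44.50: household furniture → 3.25% → $1.45
Nightstand $194.10: household furniture → 3.25% → $6.31
LED flashlight $19.23: everything else → 5.75% → $1.11
Ground coffee (12 oz) $8.13: grocery items → 4% → $0.33
Granola (1 lb) $8.69: grocery items → 4% → $0.35
Subtotal = $751.34; tax = $57.82; total due = $809.16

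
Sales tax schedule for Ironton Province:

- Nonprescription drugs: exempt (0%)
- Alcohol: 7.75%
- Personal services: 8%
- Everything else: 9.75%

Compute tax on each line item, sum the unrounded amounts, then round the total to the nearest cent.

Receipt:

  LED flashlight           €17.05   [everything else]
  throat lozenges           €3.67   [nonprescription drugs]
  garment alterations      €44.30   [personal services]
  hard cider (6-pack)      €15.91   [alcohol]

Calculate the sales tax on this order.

LED flashlight €17.05: everything else → 9.75% → €1.662375
Throat lozenges €3.67: nonprescription drugs → 0% → €0.00
Garment alterations €44.30: personal services → 8% → €3.544
Hard cider (6-pack) €15.91: alcohol → 7.75% → €1.233025
Unrounded tax sum = €6.4394 → €6.44

€6.44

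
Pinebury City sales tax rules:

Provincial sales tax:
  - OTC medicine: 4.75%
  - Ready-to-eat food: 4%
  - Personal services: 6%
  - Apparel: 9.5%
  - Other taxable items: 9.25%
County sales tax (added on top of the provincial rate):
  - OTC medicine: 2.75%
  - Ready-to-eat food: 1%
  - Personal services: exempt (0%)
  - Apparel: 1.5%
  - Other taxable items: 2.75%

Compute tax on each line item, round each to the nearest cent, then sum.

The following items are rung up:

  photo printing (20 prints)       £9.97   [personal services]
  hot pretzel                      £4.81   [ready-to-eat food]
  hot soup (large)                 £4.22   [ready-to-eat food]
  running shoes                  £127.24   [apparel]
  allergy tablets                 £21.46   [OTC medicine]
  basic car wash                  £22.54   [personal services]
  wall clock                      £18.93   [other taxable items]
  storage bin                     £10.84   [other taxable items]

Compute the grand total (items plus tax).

£241.59

Photo printing (20 prints) £9.97: personal services → 6% + 0% county = 6% → £0.60
Hot pretzel £4.81: ready-to-eat food → 4% + 1% county = 5% → £0.24
Hot soup (large) £4.22: ready-to-eat food → 4% + 1% county = 5% → £0.21
Running shoes £127.24: apparel → 9.5% + 1.5% county = 11% → £14.00
Allergy tablets £21.46: OTC medicine → 4.75% + 2.75% county = 7.5% → £1.61
Basic car wash £22.54: personal services → 6% + 0% county = 6% → £1.35
Wall clock £18.93: other taxable items → 9.25% + 2.75% county = 12% → £2.27
Storage bin £10.84: other taxable items → 9.25% + 2.75% county = 12% → £1.30
Subtotal = £220.01; tax = £21.58; total due = £241.59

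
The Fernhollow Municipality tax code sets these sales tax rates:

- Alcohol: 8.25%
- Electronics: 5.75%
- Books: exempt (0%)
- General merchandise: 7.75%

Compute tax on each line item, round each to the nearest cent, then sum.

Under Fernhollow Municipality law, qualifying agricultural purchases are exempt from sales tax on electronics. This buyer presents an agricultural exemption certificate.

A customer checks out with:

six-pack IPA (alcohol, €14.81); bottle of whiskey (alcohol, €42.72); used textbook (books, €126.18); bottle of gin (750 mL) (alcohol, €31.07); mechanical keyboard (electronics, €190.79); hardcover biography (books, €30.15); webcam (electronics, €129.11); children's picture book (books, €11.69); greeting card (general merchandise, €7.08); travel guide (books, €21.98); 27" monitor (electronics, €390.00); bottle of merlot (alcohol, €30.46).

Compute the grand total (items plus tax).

Six-pack IPA €14.81: alcohol → 8.25% → €1.22
Bottle of whiskey €42.72: alcohol → 8.25% → €3.52
Used textbook €126.18: books → 0% → €0.00
Bottle of gin (750 mL) €31.07: alcohol → 8.25% → €2.56
Mechanical keyboard €190.79: electronics, buyer-exempt → 0% → €0.00
Hardcover biography €30.15: books → 0% → €0.00
Webcam €129.11: electronics, buyer-exempt → 0% → €0.00
Children's picture book €11.69: books → 0% → €0.00
Greeting card €7.08: general merchandise → 7.75% → €0.55
Travel guide €21.98: books → 0% → €0.00
27" monitor €390.00: electronics, buyer-exempt → 0% → €0.00
Bottle of merlot €30.46: alcohol → 8.25% → €2.51
Subtotal = €1026.04; tax = €10.36; total due = €1036.40

€1036.40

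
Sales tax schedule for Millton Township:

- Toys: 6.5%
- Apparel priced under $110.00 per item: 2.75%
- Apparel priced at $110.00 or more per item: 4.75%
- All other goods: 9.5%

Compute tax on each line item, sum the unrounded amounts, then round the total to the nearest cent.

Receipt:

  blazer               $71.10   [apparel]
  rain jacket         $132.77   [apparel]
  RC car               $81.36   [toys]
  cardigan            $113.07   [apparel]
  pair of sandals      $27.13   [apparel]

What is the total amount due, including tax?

Blazer $71.10: apparel, under $110.00 → 2.75% → $1.95525
Rain jacket $132.77: apparel, $110.00 or more → 4.75% → $6.306575
RC car $81.36: toys → 6.5% → $5.2884
Cardigan $113.07: apparel, $110.00 or more → 4.75% → $5.370825
Pair of sandals $27.13: apparel, under $110.00 → 2.75% → $0.746075
Subtotal = $425.43; unrounded tax = $19.667125 → $19.67; total due = $445.10

$445.10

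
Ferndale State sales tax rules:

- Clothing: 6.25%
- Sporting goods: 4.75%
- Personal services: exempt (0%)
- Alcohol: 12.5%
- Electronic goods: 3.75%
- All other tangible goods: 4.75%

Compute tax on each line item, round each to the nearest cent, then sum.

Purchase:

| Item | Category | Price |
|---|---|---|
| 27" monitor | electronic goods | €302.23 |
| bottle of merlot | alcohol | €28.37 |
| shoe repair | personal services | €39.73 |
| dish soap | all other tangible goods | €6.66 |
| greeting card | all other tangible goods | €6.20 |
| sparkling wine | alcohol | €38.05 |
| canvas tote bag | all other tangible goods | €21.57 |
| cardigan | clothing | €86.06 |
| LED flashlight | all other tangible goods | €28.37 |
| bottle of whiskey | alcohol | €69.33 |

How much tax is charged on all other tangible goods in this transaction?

€2.98

Dish soap €6.66: all other tangible goods → 4.75% → €0.32
Greeting card €6.20: all other tangible goods → 4.75% → €0.29
Canvas tote bag €21.57: all other tangible goods → 4.75% → €1.02
LED flashlight €28.37: all other tangible goods → 4.75% → €1.35
Tax on all other tangible goods = €0.32 + €0.29 + €1.02 + €1.35 = €2.98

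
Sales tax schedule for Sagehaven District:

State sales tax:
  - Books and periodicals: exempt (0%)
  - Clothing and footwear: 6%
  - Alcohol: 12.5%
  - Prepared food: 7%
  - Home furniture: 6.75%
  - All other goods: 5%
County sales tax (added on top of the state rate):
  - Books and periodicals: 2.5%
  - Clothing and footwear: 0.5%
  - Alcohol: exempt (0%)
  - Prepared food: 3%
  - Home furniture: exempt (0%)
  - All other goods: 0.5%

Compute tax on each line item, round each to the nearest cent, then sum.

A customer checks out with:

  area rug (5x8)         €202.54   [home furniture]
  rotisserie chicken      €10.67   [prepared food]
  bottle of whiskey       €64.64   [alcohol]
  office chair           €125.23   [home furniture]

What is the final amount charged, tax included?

€434.35

Area rug (5x8) €202.54: home furniture → 6.75% + 0% county = 6.75% → €13.67
Rotisserie chicken €10.67: prepared food → 7% + 3% county = 10% → €1.07
Bottle of whiskey €64.64: alcohol → 12.5% + 0% county = 12.5% → €8.08
Office chair €125.23: home furniture → 6.75% + 0% county = 6.75% → €8.45
Subtotal = €403.08; tax = €31.27; total due = €434.35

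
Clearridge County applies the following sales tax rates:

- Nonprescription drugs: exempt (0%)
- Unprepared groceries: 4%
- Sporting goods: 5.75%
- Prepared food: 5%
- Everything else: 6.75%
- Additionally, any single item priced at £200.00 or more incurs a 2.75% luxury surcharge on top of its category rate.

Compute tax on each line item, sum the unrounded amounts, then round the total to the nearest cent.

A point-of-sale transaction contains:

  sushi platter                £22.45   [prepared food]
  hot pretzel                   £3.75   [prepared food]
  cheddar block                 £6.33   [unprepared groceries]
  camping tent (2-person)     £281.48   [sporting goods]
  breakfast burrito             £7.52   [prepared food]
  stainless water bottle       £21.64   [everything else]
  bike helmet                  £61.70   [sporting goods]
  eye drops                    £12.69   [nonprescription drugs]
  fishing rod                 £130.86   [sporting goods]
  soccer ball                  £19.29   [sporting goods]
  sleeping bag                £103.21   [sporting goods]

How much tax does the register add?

Sushi platter £22.45: prepared food → 5% → £1.1225
Hot pretzel £3.75: prepared food → 5% → £0.1875
Cheddar block £6.33: unprepared groceries → 4% → £0.2532
Camping tent (2-person) £281.48: sporting goods → 5.75% + 2.75% surcharge = 8.5% → £23.9258
Breakfast burrito £7.52: prepared food → 5% → £0.376
Stainless water bottle £21.64: everything else → 6.75% → £1.4607
Bike helmet £61.70: sporting goods → 5.75% → £3.54775
Eye drops £12.69: nonprescription drugs → 0% → £0.00
Fishing rod £130.86: sporting goods → 5.75% → £7.52445
Soccer ball £19.29: sporting goods → 5.75% → £1.109175
Sleeping bag £103.21: sporting goods → 5.75% → £5.934575
Unrounded tax sum = £45.44165 → £45.44

£45.44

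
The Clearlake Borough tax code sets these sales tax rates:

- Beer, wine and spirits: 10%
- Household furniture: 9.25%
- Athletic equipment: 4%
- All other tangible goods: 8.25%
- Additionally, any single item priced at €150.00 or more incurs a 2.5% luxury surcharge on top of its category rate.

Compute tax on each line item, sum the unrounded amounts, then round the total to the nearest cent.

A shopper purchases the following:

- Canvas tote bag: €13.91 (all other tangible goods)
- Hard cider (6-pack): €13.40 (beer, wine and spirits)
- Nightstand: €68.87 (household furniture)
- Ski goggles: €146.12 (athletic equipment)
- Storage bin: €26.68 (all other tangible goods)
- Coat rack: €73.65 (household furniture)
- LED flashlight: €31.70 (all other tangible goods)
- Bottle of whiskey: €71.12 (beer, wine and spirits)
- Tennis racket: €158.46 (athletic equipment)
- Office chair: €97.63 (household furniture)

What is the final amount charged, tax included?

€754.31

Canvas tote bag €13.91: all other tangible goods → 8.25% → €1.147575
Hard cider (6-pack) €13.40: beer, wine and spirits → 10% → €1.34
Nightstand €68.87: household furniture → 9.25% → €6.370475
Ski goggles €146.12: athletic equipment → 4% → €5.8448
Storage bin €26.68: all other tangible goods → 8.25% → €2.2011
Coat rack €73.65: household furniture → 9.25% → €6.812625
LED flashlight €31.70: all other tangible goods → 8.25% → €2.61525
Bottle of whiskey €71.12: beer, wine and spirits → 10% → €7.112
Tennis racket €158.46: athletic equipment → 4% + 2.5% surcharge = 6.5% → €10.2999
Office chair €97.63: household furniture → 9.25% → €9.030775
Subtotal = €701.54; unrounded tax = €52.7745 → €52.77; total due = €754.31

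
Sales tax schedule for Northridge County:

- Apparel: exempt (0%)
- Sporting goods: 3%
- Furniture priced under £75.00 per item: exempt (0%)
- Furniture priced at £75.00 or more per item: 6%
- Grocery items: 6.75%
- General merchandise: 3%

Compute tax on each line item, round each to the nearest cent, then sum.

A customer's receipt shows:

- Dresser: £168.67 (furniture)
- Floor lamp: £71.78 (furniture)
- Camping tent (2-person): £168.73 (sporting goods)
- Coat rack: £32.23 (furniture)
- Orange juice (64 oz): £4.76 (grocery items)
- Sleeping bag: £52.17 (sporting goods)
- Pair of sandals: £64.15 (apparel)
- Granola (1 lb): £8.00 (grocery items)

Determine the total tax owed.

£17.61

Dresser £168.67: furniture, £75.00 or more → 6% → £10.12
Floor lamp £71.78: furniture, under £75.00 → 0% → £0.00
Camping tent (2-person) £168.73: sporting goods → 3% → £5.06
Coat rack £32.23: furniture, under £75.00 → 0% → £0.00
Orange juice (64 oz) £4.76: grocery items → 6.75% → £0.32
Sleeping bag £52.17: sporting goods → 3% → £1.57
Pair of sandals £64.15: apparel → 0% → £0.00
Granola (1 lb) £8.00: grocery items → 6.75% → £0.54
Total tax = £10.12 + £5.06 + £0.32 + £1.57 + £0.54 = £17.61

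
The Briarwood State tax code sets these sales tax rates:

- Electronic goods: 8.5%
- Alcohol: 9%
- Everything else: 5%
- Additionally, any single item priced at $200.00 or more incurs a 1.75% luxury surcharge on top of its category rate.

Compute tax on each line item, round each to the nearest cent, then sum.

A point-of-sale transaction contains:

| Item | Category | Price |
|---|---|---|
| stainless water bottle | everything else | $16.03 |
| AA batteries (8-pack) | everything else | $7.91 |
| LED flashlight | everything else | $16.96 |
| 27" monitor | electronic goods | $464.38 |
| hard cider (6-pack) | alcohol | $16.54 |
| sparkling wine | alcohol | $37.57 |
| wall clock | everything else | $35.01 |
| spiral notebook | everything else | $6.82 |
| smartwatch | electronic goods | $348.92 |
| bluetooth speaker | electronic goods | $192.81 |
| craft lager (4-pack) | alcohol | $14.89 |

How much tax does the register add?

Stainless water bottle $16.03: everything else → 5% → $0.80
AA batteries (8-pack) $7.91: everything else → 5% → $0.40
LED flashlight $16.96: everything else → 5% → $0.85
27" monitor $464.38: electronic goods → 8.5% + 1.75% surcharge = 10.25% → $47.60
Hard cider (6-pack) $16.54: alcohol → 9% → $1.49
Sparkling wine $37.57: alcohol → 9% → $3.38
Wall clock $35.01: everything else → 5% → $1.75
Spiral notebook $6.82: everything else → 5% → $0.34
Smartwatch $348.92: electronic goods → 8.5% + 1.75% surcharge = 10.25% → $35.76
Bluetooth speaker $192.81: electronic goods → 8.5% → $16.39
Craft lager (4-pack) $14.89: alcohol → 9% → $1.34
Total tax = $0.80 + $0.40 + $0.85 + $47.60 + $1.49 + $3.38 + $1.75 + $0.34 + $35.76 + $16.39 + $1.34 = $110.10

$110.10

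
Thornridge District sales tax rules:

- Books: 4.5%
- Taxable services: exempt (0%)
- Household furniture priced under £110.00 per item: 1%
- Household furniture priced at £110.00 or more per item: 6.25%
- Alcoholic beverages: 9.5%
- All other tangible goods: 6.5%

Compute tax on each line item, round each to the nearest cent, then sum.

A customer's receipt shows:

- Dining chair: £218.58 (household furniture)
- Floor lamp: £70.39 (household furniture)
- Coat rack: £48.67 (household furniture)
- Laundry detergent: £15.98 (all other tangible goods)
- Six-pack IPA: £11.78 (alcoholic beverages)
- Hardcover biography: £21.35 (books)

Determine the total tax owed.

Dining chair £218.58: household furniture, £110.00 or more → 6.25% → £13.66
Floor lamp £70.39: household furniture, under £110.00 → 1% → £0.70
Coat rack £48.67: household furniture, under £110.00 → 1% → £0.49
Laundry detergent £15.98: all other tangible goods → 6.5% → £1.04
Six-pack IPA £11.78: alcoholic beverages → 9.5% → £1.12
Hardcover biography £21.35: books → 4.5% → £0.96
Total tax = £13.66 + £0.70 + £0.49 + £1.04 + £1.12 + £0.96 = £17.97

£17.97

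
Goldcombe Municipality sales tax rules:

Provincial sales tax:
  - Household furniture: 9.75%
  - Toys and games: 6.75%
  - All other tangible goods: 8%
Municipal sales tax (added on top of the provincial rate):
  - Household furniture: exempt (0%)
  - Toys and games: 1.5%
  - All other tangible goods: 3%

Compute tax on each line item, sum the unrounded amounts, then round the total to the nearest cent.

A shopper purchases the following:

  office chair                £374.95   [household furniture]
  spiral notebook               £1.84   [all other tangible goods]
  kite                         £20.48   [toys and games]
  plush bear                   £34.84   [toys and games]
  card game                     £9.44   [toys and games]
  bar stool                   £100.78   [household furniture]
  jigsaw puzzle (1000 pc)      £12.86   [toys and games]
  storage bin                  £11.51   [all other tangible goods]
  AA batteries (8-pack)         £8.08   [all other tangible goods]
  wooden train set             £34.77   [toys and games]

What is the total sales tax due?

Office chair £374.95: household furniture → 9.75% + 0% municipal = 9.75% → £36.557625
Spiral notebook £1.84: all other tangible goods → 8% + 3% municipal = 11% → £0.2024
Kite £20.48: toys and games → 6.75% + 1.5% municipal = 8.25% → £1.6896
Plush bear £34.84: toys and games → 6.75% + 1.5% municipal = 8.25% → £2.8743
Card game £9.44: toys and games → 6.75% + 1.5% municipal = 8.25% → £0.7788
Bar stool £100.78: household furniture → 9.75% + 0% municipal = 9.75% → £9.82605
Jigsaw puzzle (1000 pc) £12.86: toys and games → 6.75% + 1.5% municipal = 8.25% → £1.06095
Storage bin £11.51: all other tangible goods → 8% + 3% municipal = 11% → £1.2661
AA batteries (8-pack) £8.08: all other tangible goods → 8% + 3% municipal = 11% → £0.8888
Wooden train set £34.77: toys and games → 6.75% + 1.5% municipal = 8.25% → £2.868525
Unrounded tax sum = £58.01315 → £58.01

£58.01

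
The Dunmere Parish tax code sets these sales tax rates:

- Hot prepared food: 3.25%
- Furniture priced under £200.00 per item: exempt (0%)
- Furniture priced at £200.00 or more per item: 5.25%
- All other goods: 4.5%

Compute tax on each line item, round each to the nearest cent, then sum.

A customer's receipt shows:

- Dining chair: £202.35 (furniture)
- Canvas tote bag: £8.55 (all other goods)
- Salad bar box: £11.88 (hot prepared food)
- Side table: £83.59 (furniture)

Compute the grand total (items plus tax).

£317.76

Dining chair £202.35: furniture, £200.00 or more → 5.25% → £10.62
Canvas tote bag £8.55: all other goods → 4.5% → £0.38
Salad bar box £11.88: hot prepared food → 3.25% → £0.39
Side table £83.59: furniture, under £200.00 → 0% → £0.00
Subtotal = £306.37; tax = £11.39; total due = £317.76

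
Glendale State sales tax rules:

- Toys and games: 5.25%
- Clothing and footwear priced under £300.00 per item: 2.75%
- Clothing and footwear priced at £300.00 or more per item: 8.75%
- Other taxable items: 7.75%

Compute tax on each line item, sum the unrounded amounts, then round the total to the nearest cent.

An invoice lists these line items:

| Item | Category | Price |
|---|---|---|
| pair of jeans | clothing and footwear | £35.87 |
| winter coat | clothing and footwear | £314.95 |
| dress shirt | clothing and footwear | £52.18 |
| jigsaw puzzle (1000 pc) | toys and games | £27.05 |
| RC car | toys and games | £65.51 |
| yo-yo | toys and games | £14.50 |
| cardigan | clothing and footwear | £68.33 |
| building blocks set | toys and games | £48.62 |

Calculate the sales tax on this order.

£40.03

Pair of jeans £35.87: clothing and footwear, under £300.00 → 2.75% → £0.986425
Winter coat £314.95: clothing and footwear, £300.00 or more → 8.75% → £27.558125
Dress shirt £52.18: clothing and footwear, under £300.00 → 2.75% → £1.43495
Jigsaw puzzle (1000 pc) £27.05: toys and games → 5.25% → £1.420125
RC car £65.51: toys and games → 5.25% → £3.439275
Yo-yo £14.50: toys and games → 5.25% → £0.76125
Cardigan £68.33: clothing and footwear, under £300.00 → 2.75% → £1.879075
Building blocks set £48.62: toys and games → 5.25% → £2.55255
Unrounded tax sum = £40.031775 → £40.03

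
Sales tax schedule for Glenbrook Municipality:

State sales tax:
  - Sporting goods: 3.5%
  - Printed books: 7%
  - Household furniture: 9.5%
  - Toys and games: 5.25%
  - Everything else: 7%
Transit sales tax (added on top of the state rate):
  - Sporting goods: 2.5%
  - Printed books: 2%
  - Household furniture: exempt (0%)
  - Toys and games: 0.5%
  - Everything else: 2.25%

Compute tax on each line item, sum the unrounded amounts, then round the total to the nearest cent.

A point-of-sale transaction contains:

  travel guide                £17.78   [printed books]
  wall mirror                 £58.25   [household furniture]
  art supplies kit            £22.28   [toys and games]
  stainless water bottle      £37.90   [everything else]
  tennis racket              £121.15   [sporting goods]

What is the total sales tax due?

Travel guide £17.78: printed books → 7% + 2% transit = 9% → £1.6002
Wall mirror £58.25: household furniture → 9.5% + 0% transit = 9.5% → £5.53375
Art supplies kit £22.28: toys and games → 5.25% + 0.5% transit = 5.75% → £1.2811
Stainless water bottle £37.90: everything else → 7% + 2.25% transit = 9.25% → £3.50575
Tennis racket £121.15: sporting goods → 3.5% + 2.5% transit = 6% → £7.269
Unrounded tax sum = £19.1898 → £19.19

£19.19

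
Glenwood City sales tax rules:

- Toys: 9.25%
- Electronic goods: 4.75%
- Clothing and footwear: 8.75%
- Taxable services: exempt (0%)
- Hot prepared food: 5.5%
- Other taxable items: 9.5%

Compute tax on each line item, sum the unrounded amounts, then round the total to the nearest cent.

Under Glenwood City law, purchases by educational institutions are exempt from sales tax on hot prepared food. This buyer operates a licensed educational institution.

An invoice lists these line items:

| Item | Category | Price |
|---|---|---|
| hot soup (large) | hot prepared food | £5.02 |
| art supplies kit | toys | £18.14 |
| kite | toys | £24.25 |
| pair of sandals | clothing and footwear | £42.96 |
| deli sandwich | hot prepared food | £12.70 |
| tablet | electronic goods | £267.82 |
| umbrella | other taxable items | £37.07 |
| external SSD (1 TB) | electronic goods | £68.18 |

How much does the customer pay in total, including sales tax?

Hot soup (large) £5.02: hot prepared food, buyer-exempt → 0% → £0.00
Art supplies kit £18.14: toys → 9.25% → £1.67795
Kite £24.25: toys → 9.25% → £2.243125
Pair of sandals £42.96: clothing and footwear → 8.75% → £3.759
Deli sandwich £12.70: hot prepared food, buyer-exempt → 0% → £0.00
Tablet £267.82: electronic goods → 4.75% → £12.72145
Umbrella £37.07: other taxable items → 9.5% → £3.52165
External SSD (1 TB) £68.18: electronic goods → 4.75% → £3.23855
Subtotal = £476.14; unrounded tax = £27.161725 → £27.16; total due = £503.30

£503.30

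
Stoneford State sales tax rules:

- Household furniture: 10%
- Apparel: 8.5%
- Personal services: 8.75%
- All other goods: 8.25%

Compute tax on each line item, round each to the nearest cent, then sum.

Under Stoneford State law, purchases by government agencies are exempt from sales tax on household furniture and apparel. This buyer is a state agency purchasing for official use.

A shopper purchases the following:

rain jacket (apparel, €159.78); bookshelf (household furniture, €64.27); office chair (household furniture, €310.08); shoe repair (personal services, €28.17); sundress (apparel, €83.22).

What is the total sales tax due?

€2.46

Rain jacket €159.78: apparel, buyer-exempt → 0% → €0.00
Bookshelf €64.27: household furniture, buyer-exempt → 0% → €0.00
Office chair €310.08: household furniture, buyer-exempt → 0% → €0.00
Shoe repair €28.17: personal services → 8.75% → €2.46
Sundress €83.22: apparel, buyer-exempt → 0% → €0.00
Total tax = €2.46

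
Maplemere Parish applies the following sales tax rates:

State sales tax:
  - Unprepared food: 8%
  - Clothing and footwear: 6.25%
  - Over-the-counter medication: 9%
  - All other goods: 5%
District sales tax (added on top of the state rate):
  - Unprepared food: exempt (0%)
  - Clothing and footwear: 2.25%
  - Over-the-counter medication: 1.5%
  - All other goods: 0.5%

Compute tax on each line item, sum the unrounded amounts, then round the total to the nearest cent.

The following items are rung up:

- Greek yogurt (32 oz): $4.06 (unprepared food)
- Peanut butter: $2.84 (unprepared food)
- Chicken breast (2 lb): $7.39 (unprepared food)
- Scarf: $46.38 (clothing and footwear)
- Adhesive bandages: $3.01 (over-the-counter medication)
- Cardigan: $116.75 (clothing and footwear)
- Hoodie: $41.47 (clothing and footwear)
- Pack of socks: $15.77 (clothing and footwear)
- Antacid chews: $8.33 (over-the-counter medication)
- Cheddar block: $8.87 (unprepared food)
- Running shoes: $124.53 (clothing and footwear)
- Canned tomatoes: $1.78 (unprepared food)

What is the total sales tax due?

$32.50

Greek yogurt (32 oz) $4.06: unprepared food → 8% + 0% district = 8% → $0.3248
Peanut butter $2.84: unprepared food → 8% + 0% district = 8% → $0.2272
Chicken breast (2 lb) $7.39: unprepared food → 8% + 0% district = 8% → $0.5912
Scarf $46.38: clothing and footwear → 6.25% + 2.25% district = 8.5% → $3.9423
Adhesive bandages $3.01: over-the-counter medication → 9% + 1.5% district = 10.5% → $0.31605
Cardigan $116.75: clothing and footwear → 6.25% + 2.25% district = 8.5% → $9.92375
Hoodie $41.47: clothing and footwear → 6.25% + 2.25% district = 8.5% → $3.52495
Pack of socks $15.77: clothing and footwear → 6.25% + 2.25% district = 8.5% → $1.34045
Antacid chews $8.33: over-the-counter medication → 9% + 1.5% district = 10.5% → $0.87465
Cheddar block $8.87: unprepared food → 8% + 0% district = 8% → $0.7096
Running shoes $124.53: clothing and footwear → 6.25% + 2.25% district = 8.5% → $10.58505
Canned tomatoes $1.78: unprepared food → 8% + 0% district = 8% → $0.1424
Unrounded tax sum = $32.5024 → $32.50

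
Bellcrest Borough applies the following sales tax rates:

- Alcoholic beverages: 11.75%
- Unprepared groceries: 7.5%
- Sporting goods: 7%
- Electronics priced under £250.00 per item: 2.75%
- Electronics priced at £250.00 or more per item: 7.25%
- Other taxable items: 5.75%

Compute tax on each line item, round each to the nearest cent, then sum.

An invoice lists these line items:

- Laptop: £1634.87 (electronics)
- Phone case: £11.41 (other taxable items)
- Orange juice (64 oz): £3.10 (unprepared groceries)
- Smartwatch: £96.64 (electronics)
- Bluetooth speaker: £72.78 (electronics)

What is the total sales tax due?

£124.08

Laptop £1634.87: electronics, £250.00 or more → 7.25% → £118.53
Phone case £11.41: other taxable items → 5.75% → £0.66
Orange juice (64 oz) £3.10: unprepared groceries → 7.5% → £0.23
Smartwatch £96.64: electronics, under £250.00 → 2.75% → £2.66
Bluetooth speaker £72.78: electronics, under £250.00 → 2.75% → £2.00
Total tax = £118.53 + £0.66 + £0.23 + £2.66 + £2.00 = £124.08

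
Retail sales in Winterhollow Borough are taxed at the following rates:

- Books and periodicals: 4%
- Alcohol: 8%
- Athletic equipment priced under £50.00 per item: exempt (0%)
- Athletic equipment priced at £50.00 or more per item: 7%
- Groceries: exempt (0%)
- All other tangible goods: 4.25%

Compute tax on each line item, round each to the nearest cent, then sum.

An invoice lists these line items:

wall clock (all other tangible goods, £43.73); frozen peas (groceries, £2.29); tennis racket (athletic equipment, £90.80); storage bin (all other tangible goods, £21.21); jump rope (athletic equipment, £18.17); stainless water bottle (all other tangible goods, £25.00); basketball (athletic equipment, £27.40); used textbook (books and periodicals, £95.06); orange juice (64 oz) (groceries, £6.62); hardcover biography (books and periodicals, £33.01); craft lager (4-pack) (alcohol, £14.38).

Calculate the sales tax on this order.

£16.45

Wall clock £43.73: all other tangible goods → 4.25% → £1.86
Frozen peas £2.29: groceries → 0% → £0.00
Tennis racket £90.80: athletic equipment, £50.00 or more → 7% → £6.36
Storage bin £21.21: all other tangible goods → 4.25% → £0.90
Jump rope £18.17: athletic equipment, under £50.00 → 0% → £0.00
Stainless water bottle £25.00: all other tangible goods → 4.25% → £1.06
Basketball £27.40: athletic equipment, under £50.00 → 0% → £0.00
Used textbook £95.06: books and periodicals → 4% → £3.80
Orange juice (64 oz) £6.62: groceries → 0% → £0.00
Hardcover biography £33.01: books and periodicals → 4% → £1.32
Craft lager (4-pack) £14.38: alcohol → 8% → £1.15
Total tax = £1.86 + £6.36 + £0.90 + £1.06 + £3.80 + £1.32 + £1.15 = £16.45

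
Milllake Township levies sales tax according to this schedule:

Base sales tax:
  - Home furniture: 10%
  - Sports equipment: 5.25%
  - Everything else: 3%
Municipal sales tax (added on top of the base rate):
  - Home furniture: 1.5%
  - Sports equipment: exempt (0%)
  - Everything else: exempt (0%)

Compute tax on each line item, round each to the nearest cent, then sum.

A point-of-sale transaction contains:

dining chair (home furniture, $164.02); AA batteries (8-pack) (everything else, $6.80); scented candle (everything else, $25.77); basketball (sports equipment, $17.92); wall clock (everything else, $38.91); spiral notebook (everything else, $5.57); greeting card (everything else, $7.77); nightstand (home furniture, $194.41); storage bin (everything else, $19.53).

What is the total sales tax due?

$45.29

Dining chair $164.02: home furniture → 10% + 1.5% municipal = 11.5% → $18.86
AA batteries (8-pack) $6.80: everything else → 3% + 0% municipal = 3% → $0.20
Scented candle $25.77: everything else → 3% + 0% municipal = 3% → $0.77
Basketball $17.92: sports equipment → 5.25% + 0% municipal = 5.25% → $0.94
Wall clock $38.91: everything else → 3% + 0% municipal = 3% → $1.17
Spiral notebook $5.57: everything else → 3% + 0% municipal = 3% → $0.17
Greeting card $7.77: everything else → 3% + 0% municipal = 3% → $0.23
Nightstand $194.41: home furniture → 10% + 1.5% municipal = 11.5% → $22.36
Storage bin $19.53: everything else → 3% + 0% municipal = 3% → $0.59
Total tax = $18.86 + $0.20 + $0.77 + $0.94 + $1.17 + $0.17 + $0.23 + $22.36 + $0.59 = $45.29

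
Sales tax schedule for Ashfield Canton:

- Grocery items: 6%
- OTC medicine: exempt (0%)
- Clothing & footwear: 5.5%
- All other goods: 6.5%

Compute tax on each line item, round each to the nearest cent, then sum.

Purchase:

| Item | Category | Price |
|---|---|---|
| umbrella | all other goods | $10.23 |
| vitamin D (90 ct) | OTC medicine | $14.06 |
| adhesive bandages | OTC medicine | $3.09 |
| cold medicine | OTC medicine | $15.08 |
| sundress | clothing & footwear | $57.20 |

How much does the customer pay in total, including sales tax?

Umbrella $10.23: all other goods → 6.5% → $0.66
Vitamin D (90 ct) $14.06: OTC medicine → 0% → $0.00
Adhesive bandages $3.09: OTC medicine → 0% → $0.00
Cold medicine $15.08: OTC medicine → 0% → $0.00
Sundress $57.20: clothing & footwear → 5.5% → $3.15
Subtotal = $99.66; tax = $3.81; total due = $103.47

$103.47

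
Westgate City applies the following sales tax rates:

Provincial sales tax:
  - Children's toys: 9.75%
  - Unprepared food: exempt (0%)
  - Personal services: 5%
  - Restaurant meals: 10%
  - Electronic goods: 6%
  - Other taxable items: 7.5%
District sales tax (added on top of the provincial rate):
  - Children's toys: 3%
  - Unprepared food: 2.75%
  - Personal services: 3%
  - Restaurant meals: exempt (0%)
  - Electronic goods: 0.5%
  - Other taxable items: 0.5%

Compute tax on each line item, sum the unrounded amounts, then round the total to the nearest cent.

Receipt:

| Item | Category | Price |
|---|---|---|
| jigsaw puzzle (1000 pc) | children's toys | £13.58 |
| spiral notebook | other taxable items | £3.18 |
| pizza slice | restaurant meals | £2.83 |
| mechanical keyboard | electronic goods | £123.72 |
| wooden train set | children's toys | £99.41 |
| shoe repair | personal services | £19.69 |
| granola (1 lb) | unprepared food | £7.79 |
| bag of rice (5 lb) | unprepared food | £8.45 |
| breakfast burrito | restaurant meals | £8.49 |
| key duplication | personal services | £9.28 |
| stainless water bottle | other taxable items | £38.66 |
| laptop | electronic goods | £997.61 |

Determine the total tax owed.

£94.54

Jigsaw puzzle (1000 pc) £13.58: children's toys → 9.75% + 3% district = 12.75% → £1.73145
Spiral notebook £3.18: other taxable items → 7.5% + 0.5% district = 8% → £0.2544
Pizza slice £2.83: restaurant meals → 10% + 0% district = 10% → £0.283
Mechanical keyboard £123.72: electronic goods → 6% + 0.5% district = 6.5% → £8.0418
Wooden train set £99.41: children's toys → 9.75% + 3% district = 12.75% → £12.674775
Shoe repair £19.69: personal services → 5% + 3% district = 8% → £1.5752
Granola (1 lb) £7.79: unprepared food → 0% + 2.75% district = 2.75% → £0.214225
Bag of rice (5 lb) £8.45: unprepared food → 0% + 2.75% district = 2.75% → £0.232375
Breakfast burrito £8.49: restaurant meals → 10% + 0% district = 10% → £0.849
Key duplication £9.28: personal services → 5% + 3% district = 8% → £0.7424
Stainless water bottle £38.66: other taxable items → 7.5% + 0.5% district = 8% → £3.0928
Laptop £997.61: electronic goods → 6% + 0.5% district = 6.5% → £64.84465
Unrounded tax sum = £94.536075 → £94.54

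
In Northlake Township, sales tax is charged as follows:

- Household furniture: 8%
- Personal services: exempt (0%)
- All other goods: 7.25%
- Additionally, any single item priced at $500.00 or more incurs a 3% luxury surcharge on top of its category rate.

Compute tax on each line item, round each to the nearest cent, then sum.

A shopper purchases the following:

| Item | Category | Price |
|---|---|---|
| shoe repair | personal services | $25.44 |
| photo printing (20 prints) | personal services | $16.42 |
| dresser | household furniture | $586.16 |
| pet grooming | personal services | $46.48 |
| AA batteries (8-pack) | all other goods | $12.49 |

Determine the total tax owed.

$65.39

Shoe repair $25.44: personal services → 0% → $0.00
Photo printing (20 prints) $16.42: personal services → 0% → $0.00
Dresser $586.16: household furniture → 8% + 3% surcharge = 11% → $64.48
Pet grooming $46.48: personal services → 0% → $0.00
AA batteries (8-pack) $12.49: all other goods → 7.25% → $0.91
Total tax = $64.48 + $0.91 = $65.39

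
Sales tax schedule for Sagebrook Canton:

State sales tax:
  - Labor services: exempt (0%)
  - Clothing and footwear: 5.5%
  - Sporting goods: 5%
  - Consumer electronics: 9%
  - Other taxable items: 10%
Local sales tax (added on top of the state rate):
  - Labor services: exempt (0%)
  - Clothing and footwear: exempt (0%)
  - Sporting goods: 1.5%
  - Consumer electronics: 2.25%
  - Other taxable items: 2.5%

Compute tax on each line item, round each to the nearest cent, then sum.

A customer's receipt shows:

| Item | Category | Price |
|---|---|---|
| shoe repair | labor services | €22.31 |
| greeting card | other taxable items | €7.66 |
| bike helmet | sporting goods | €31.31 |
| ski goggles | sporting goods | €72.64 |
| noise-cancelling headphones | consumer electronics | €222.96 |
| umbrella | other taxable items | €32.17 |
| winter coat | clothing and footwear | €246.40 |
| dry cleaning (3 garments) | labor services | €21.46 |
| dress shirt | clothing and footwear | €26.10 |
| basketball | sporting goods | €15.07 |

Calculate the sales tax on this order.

€52.79

Shoe repair €22.31: labor services → 0% + 0% local = 0% → €0.00
Greeting card €7.66: other taxable items → 10% + 2.5% local = 12.5% → €0.96
Bike helmet €31.31: sporting goods → 5% + 1.5% local = 6.5% → €2.04
Ski goggles €72.64: sporting goods → 5% + 1.5% local = 6.5% → €4.72
Noise-cancelling headphones €222.96: consumer electronics → 9% + 2.25% local = 11.25% → €25.08
Umbrella €32.17: other taxable items → 10% + 2.5% local = 12.5% → €4.02
Winter coat €246.40: clothing and footwear → 5.5% + 0% local = 5.5% → €13.55
Dry cleaning (3 garments) €21.46: labor services → 0% + 0% local = 0% → €0.00
Dress shirt €26.10: clothing and footwear → 5.5% + 0% local = 5.5% → €1.44
Basketball €15.07: sporting goods → 5% + 1.5% local = 6.5% → €0.98
Total tax = €0.96 + €2.04 + €4.72 + €25.08 + €4.02 + €13.55 + €1.44 + €0.98 = €52.79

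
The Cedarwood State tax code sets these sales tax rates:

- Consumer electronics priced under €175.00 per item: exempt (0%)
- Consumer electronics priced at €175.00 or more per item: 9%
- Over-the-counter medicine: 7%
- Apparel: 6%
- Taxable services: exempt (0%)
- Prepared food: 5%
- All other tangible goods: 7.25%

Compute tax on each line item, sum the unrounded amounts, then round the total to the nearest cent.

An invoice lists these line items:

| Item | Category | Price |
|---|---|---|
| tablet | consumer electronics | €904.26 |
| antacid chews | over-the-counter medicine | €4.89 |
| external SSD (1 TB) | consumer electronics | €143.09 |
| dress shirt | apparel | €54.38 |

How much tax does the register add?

€84.99

Tablet €904.26: consumer electronics, €175.00 or more → 9% → €81.3834
Antacid chews €4.89: over-the-counter medicine → 7% → €0.3423
External SSD (1 TB) €143.09: consumer electronics, under €175.00 → 0% → €0.00
Dress shirt €54.38: apparel → 6% → €3.2628
Unrounded tax sum = €84.9885 → €84.99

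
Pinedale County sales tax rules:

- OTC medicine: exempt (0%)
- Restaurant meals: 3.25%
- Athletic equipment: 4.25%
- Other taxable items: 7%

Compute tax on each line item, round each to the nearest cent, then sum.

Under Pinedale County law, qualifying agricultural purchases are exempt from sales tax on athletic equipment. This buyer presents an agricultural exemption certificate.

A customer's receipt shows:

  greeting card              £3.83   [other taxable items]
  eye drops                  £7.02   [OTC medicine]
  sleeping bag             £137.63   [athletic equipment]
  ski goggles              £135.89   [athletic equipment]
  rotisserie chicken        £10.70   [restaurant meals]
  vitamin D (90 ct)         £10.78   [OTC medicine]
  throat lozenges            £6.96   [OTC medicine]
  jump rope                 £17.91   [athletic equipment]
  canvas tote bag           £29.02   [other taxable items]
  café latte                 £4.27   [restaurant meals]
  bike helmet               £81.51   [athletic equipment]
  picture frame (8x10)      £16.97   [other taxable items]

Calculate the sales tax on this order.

£3.98

Greeting card £3.83: other taxable items → 7% → £0.27
Eye drops £7.02: OTC medicine → 0% → £0.00
Sleeping bag £137.63: athletic equipment, buyer-exempt → 0% → £0.00
Ski goggles £135.89: athletic equipment, buyer-exempt → 0% → £0.00
Rotisserie chicken £10.70: restaurant meals → 3.25% → £0.35
Vitamin D (90 ct) £10.78: OTC medicine → 0% → £0.00
Throat lozenges £6.96: OTC medicine → 0% → £0.00
Jump rope £17.91: athletic equipment, buyer-exempt → 0% → £0.00
Canvas tote bag £29.02: other taxable items → 7% → £2.03
Café latte £4.27: restaurant meals → 3.25% → £0.14
Bike helmet £81.51: athletic equipment, buyer-exempt → 0% → £0.00
Picture frame (8x10) £16.97: other taxable items → 7% → £1.19
Total tax = £0.27 + £0.35 + £2.03 + £0.14 + £1.19 = £3.98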